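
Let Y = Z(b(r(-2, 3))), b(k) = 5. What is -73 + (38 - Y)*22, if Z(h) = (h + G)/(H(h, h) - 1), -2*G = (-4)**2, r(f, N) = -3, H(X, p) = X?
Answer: 1559/2 ≈ 779.50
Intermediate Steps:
G = -8 (G = -1/2*(-4)**2 = -1/2*16 = -8)
Z(h) = (-8 + h)/(-1 + h) (Z(h) = (h - 8)/(h - 1) = (-8 + h)/(-1 + h))
Y = -3/4 (Y = (-8 + 5)/(-1 + 5) = -3/4 ≈ -0.75000)
-73 + (38 - Y)*22 = -73 + (38 - 1*(-3/4))*22 = -73 + (38 + 3/4)*22 = -73 + (155/4)*22 = -73 + 1705/2 = 1559/2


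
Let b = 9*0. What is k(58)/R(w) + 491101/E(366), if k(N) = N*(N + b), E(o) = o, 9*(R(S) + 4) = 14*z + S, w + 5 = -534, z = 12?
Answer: 188797091/148962 ≈ 1267.4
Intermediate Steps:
w = -539 (w = -5 - 534 = -539)
R(S) = 44/3 + S/9 (R(S) = -4 + (14*12 + S)/9 = -4 + (168 + S)/9 = -4 + (56/3 + S/9) = 44/3 + S/9)
b = 0
k(N) = N**2 (k(N) = N*(N + 0) = N*N = N**2)
k(58)/R(w) + 491101/E(366) = 58**2/(44/3 + (1/9)*(-539)) + 491101/366 = 3364/(44/3 - 539/9) + 491101*(1/366) = 3364/(-407/9) + 491101/366 = 3364*(-9/407) + 491101/366 = -30276/407 + 491101/366 = 188797091/148962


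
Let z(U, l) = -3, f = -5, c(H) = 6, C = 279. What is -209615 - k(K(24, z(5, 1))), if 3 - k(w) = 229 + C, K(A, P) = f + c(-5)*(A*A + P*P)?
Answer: -209110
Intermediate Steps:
K(A, P) = -5 + 6*A² + 6*P² (K(A, P) = -5 + 6*(A*A + P*P) = -5 + 6*(A² + P²) = -5 + (6*A² + 6*P²) = -5 + 6*A² + 6*P²)
k(w) = -505 (k(w) = 3 - (229 + 279) = 3 - 1*508 = 3 - 508 = -505)
-209615 - k(K(24, z(5, 1))) = -209615 - 1*(-505) = -209615 + 505 = -209110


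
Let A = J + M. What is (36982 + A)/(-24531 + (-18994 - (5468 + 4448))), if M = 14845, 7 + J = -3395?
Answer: -48425/53441 ≈ -0.90614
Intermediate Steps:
J = -3402 (J = -7 - 3395 = -3402)
A = 11443 (A = -3402 + 14845 = 11443)
(36982 + A)/(-24531 + (-18994 - (5468 + 4448))) = (36982 + 11443)/(-24531 + (-18994 - (5468 + 4448))) = 48425/(-24531 + (-18994 - 1*9916)) = 48425/(-24531 + (-18994 - 9916)) = 48425/(-24531 - 28910) = 48425/(-53441) = 48425*(-1/53441) = -48425/53441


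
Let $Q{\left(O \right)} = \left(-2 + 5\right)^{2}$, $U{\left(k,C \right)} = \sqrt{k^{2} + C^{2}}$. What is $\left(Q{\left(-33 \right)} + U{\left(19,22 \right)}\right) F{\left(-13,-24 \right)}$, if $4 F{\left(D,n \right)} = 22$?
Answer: $\frac{99}{2} + \frac{143 \sqrt{5}}{2} \approx 209.38$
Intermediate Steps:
$U{\left(k,C \right)} = \sqrt{C^{2} + k^{2}}$
$F{\left(D,n \right)} = \frac{11}{2}$ ($F{\left(D,n \right)} = \frac{1}{4} \cdot 22 = \frac{11}{2}$)
$Q{\left(O \right)} = 9$ ($Q{\left(O \right)} = 3^{2} = 9$)
$\left(Q{\left(-33 \right)} + U{\left(19,22 \right)}\right) F{\left(-13,-24 \right)} = \left(9 + \sqrt{22^{2} + 19^{2}}\right) \frac{11}{2} = \left(9 + \sqrt{484 + 361}\right) \frac{11}{2} = \left(9 + \sqrt{845}\right) \frac{11}{2} = \left(9 + 13 \sqrt{5}\right) \frac{11}{2} = \frac{99}{2} + \frac{143 \sqrt{5}}{2}$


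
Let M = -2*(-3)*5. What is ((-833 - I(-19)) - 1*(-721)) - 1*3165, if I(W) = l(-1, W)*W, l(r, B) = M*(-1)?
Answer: -3847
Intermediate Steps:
M = 30 (M = 6*5 = 30)
l(r, B) = -30 (l(r, B) = 30*(-1) = -30)
I(W) = -30*W
((-833 - I(-19)) - 1*(-721)) - 1*3165 = ((-833 - (-30)*(-19)) - 1*(-721)) - 1*3165 = ((-833 - 1*570) + 721) - 3165 = ((-833 - 570) + 721) - 3165 = (-1403 + 721) - 3165 = -682 - 3165 = -3847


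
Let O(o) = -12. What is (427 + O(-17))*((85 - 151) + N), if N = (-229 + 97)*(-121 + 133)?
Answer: -684750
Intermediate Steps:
N = -1584 (N = -132*12 = -1584)
(427 + O(-17))*((85 - 151) + N) = (427 - 12)*((85 - 151) - 1584) = 415*(-66 - 1584) = 415*(-1650) = -684750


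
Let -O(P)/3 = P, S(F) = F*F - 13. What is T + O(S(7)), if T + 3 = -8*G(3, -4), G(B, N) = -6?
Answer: -63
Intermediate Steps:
S(F) = -13 + F² (S(F) = F² - 13 = -13 + F²)
O(P) = -3*P
T = 45 (T = -3 - 8*(-6) = -3 + 48 = 45)
T + O(S(7)) = 45 - 3*(-13 + 7²) = 45 - 3*(-13 + 49) = 45 - 3*36 = 45 - 108 = -63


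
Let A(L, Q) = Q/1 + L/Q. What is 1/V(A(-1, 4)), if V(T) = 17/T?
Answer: 15/68 ≈ 0.22059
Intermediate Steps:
A(L, Q) = Q + L/Q (A(L, Q) = Q*1 + L/Q = Q + L/Q)
1/V(A(-1, 4)) = 1/(17/(4 - 1/4)) = 1/(17/(4 - 1*¼)) = 1/(17/(4 - ¼)) = 1/(17/(15/4)) = 1/(17*(4/15)) = 1/(68/15) = 15/68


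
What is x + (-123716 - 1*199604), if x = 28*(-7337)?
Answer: -528756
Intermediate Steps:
x = -205436
x + (-123716 - 1*199604) = -205436 + (-123716 - 1*199604) = -205436 + (-123716 - 199604) = -205436 - 323320 = -528756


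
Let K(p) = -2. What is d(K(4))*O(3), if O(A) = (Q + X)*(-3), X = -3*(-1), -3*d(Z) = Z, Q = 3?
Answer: -12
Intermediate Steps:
d(Z) = -Z/3
X = 3
O(A) = -18 (O(A) = (3 + 3)*(-3) = 6*(-3) = -18)
d(K(4))*O(3) = -⅓*(-2)*(-18) = (⅔)*(-18) = -12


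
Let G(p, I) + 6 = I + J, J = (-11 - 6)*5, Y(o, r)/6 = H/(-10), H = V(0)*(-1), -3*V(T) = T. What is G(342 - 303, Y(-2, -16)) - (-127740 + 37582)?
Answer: 90067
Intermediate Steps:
V(T) = -T/3
H = 0 (H = -⅓*0*(-1) = 0*(-1) = 0)
Y(o, r) = 0 (Y(o, r) = 6*(0/(-10)) = 6*(0*(-⅒)) = 6*0 = 0)
J = -85 (J = -17*5 = -85)
G(p, I) = -91 + I (G(p, I) = -6 + (I - 85) = -6 + (-85 + I) = -91 + I)
G(342 - 303, Y(-2, -16)) - (-127740 + 37582) = (-91 + 0) - (-127740 + 37582) = -91 - 1*(-90158) = -91 + 90158 = 90067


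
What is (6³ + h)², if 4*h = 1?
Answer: 748225/16 ≈ 46764.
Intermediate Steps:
h = ¼ (h = (¼)*1 = ¼ ≈ 0.25000)
(6³ + h)² = (6³ + ¼)² = (216 + ¼)² = (865/4)² = 748225/16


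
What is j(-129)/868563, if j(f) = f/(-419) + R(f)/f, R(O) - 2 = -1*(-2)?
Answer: 14965/46946698713 ≈ 3.1877e-7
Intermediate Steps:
R(O) = 4 (R(O) = 2 - 1*(-2) = 2 + 2 = 4)
j(f) = 4/f - f/419 (j(f) = f/(-419) + 4/f = f*(-1/419) + 4/f = -f/419 + 4/f = 4/f - f/419)
j(-129)/868563 = (4/(-129) - 1/419*(-129))/868563 = (4*(-1/129) + 129/419)*(1/868563) = (-4/129 + 129/419)*(1/868563) = (14965/54051)*(1/868563) = 14965/46946698713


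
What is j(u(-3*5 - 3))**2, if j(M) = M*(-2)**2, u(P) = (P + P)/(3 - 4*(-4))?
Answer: 20736/361 ≈ 57.440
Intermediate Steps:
u(P) = 2*P/19 (u(P) = (2*P)/(3 + 16) = (2*P)/19 = (2*P)*(1/19) = 2*P/19)
j(M) = 4*M (j(M) = M*4 = 4*M)
j(u(-3*5 - 3))**2 = (4*(2*(-3*5 - 3)/19))**2 = (4*(2*(-15 - 3)/19))**2 = (4*((2/19)*(-18)))**2 = (4*(-36/19))**2 = (-144/19)**2 = 20736/361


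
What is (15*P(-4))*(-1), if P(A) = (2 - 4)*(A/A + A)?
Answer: -90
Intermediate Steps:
P(A) = -2 - 2*A (P(A) = -2*(1 + A) = -2 - 2*A)
(15*P(-4))*(-1) = (15*(-2 - 2*(-4)))*(-1) = (15*(-2 + 8))*(-1) = (15*6)*(-1) = 90*(-1) = -90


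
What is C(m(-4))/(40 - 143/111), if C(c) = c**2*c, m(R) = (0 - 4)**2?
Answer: 454656/4297 ≈ 105.81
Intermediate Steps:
m(R) = 16 (m(R) = (-4)**2 = 16)
C(c) = c**3
C(m(-4))/(40 - 143/111) = 16**3/(40 - 143/111) = 4096/(40 - 143*1/111) = 4096/(40 - 143/111) = 4096/(4297/111) = 4096*(111/4297) = 454656/4297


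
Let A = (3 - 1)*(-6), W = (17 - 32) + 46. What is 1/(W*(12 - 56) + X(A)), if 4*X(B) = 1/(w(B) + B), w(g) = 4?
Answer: -32/43649 ≈ -0.00073312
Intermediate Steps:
W = 31 (W = -15 + 46 = 31)
A = -12 (A = 2*(-6) = -12)
X(B) = 1/(4*(4 + B))
1/(W*(12 - 56) + X(A)) = 1/(31*(12 - 56) + 1/(4*(4 - 12))) = 1/(31*(-44) + (¼)/(-8)) = 1/(-1364 + (¼)*(-⅛)) = 1/(-1364 - 1/32) = 1/(-43649/32) = -32/43649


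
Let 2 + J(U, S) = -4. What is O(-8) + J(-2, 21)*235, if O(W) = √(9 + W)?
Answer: -1409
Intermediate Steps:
J(U, S) = -6 (J(U, S) = -2 - 4 = -6)
O(-8) + J(-2, 21)*235 = √(9 - 8) - 6*235 = √1 - 1410 = 1 - 1410 = -1409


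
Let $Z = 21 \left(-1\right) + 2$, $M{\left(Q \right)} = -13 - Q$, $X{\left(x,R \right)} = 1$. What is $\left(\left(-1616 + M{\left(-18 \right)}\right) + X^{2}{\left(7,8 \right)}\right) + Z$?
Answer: $-1629$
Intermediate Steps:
$Z = -19$ ($Z = -21 + 2 = -19$)
$\left(\left(-1616 + M{\left(-18 \right)}\right) + X^{2}{\left(7,8 \right)}\right) + Z = \left(\left(-1616 - -5\right) + 1^{2}\right) - 19 = \left(\left(-1616 + \left(-13 + 18\right)\right) + 1\right) - 19 = \left(\left(-1616 + 5\right) + 1\right) - 19 = \left(-1611 + 1\right) - 19 = -1610 - 19 = -1629$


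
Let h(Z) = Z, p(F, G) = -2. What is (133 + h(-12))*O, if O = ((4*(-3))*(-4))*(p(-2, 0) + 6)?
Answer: 23232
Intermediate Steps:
O = 192 (O = ((4*(-3))*(-4))*(-2 + 6) = -12*(-4)*4 = 48*4 = 192)
(133 + h(-12))*O = (133 - 12)*192 = 121*192 = 23232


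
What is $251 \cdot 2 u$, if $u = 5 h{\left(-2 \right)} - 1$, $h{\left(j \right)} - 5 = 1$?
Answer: $14558$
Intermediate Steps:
$h{\left(j \right)} = 6$ ($h{\left(j \right)} = 5 + 1 = 6$)
$u = 29$ ($u = 5 \cdot 6 - 1 = 30 - 1 = 29$)
$251 \cdot 2 u = 251 \cdot 2 \cdot 29 = 502 \cdot 29 = 14558$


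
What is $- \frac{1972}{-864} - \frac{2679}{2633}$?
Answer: $\frac{719405}{568728} \approx 1.2649$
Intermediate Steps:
$- \frac{1972}{-864} - \frac{2679}{2633} = \left(-1972\right) \left(- \frac{1}{864}\right) - \frac{2679}{2633} = \frac{493}{216} - \frac{2679}{2633} = \frac{719405}{568728}$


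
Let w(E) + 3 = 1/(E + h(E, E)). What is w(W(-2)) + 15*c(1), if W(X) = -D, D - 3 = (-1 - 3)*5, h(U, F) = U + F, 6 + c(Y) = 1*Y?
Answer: -3977/51 ≈ -77.980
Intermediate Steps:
c(Y) = -6 + Y (c(Y) = -6 + 1*Y = -6 + Y)
h(U, F) = F + U
D = -17 (D = 3 + (-1 - 3)*5 = 3 - 4*5 = 3 - 20 = -17)
W(X) = 17 (W(X) = -1*(-17) = 17)
w(E) = -3 + 1/(3*E) (w(E) = -3 + 1/(E + (E + E)) = -3 + 1/(E + 2*E) = -3 + 1/(3*E))
w(W(-2)) + 15*c(1) = (-3 + (⅓)/17) + 15*(-6 + 1) = (-3 + (⅓)*(1/17)) + 15*(-5) = (-3 + 1/51) - 75 = -152/51 - 75 = -3977/51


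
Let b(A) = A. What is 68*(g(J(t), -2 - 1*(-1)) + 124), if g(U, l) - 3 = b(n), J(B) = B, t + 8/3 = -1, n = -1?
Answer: 8568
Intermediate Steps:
t = -11/3 (t = -8/3 - 1 = -11/3 ≈ -3.6667)
g(U, l) = 2 (g(U, l) = 3 - 1 = 2)
68*(g(J(t), -2 - 1*(-1)) + 124) = 68*(2 + 124) = 68*126 = 8568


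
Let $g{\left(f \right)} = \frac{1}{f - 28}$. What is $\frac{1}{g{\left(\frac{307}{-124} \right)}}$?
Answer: $- \frac{3779}{124} \approx -30.476$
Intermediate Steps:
$g{\left(f \right)} = \frac{1}{-28 + f}$
$\frac{1}{g{\left(\frac{307}{-124} \right)}} = \frac{1}{\frac{1}{-28 + \frac{307}{-124}}} = \frac{1}{\frac{1}{-28 + 307 \left(- \frac{1}{124}\right)}} = \frac{1}{\frac{1}{-28 - \frac{307}{124}}} = \frac{1}{\frac{1}{- \frac{3779}{124}}} = \frac{1}{- \frac{124}{3779}} = - \frac{3779}{124}$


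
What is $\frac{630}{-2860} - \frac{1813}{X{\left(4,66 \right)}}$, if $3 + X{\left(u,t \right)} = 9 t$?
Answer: $- \frac{555751}{169026} \approx -3.288$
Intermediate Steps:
$X{\left(u,t \right)} = -3 + 9 t$
$\frac{630}{-2860} - \frac{1813}{X{\left(4,66 \right)}} = \frac{630}{-2860} - \frac{1813}{-3 + 9 \cdot 66} = 630 \left(- \frac{1}{2860}\right) - \frac{1813}{-3 + 594} = - \frac{63}{286} - \frac{1813}{591} = - \frac{555751}{169026}$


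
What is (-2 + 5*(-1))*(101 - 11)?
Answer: -630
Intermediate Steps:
(-2 + 5*(-1))*(101 - 11) = (-2 - 5)*90 = -7*90 = -630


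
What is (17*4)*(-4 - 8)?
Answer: -816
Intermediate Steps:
(17*4)*(-4 - 8) = 68*(-12) = -816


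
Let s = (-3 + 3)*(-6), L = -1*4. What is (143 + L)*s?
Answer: 0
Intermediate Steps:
L = -4
s = 0 (s = 0*(-6) = 0)
(143 + L)*s = (143 - 4)*0 = 139*0 = 0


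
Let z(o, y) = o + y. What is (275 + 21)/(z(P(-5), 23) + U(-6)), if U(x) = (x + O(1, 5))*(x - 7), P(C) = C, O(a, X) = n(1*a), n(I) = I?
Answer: 296/83 ≈ 3.5663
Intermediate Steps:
O(a, X) = a (O(a, X) = 1*a = a)
U(x) = (1 + x)*(-7 + x) (U(x) = (x + 1)*(x - 7) = (1 + x)*(-7 + x))
(275 + 21)/(z(P(-5), 23) + U(-6)) = (275 + 21)/((-5 + 23) + (-7 + (-6)**2 - 6*(-6))) = 296/(18 + (-7 + 36 + 36)) = 296/(18 + 65) = 296/83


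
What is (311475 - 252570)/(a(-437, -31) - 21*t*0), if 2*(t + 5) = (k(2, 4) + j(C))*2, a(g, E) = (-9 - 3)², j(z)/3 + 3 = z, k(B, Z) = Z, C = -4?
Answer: 6545/16 ≈ 409.06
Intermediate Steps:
j(z) = -9 + 3*z
a(g, E) = 144 (a(g, E) = (-12)² = 144)
t = -22 (t = -5 + ((4 + (-9 + 3*(-4)))*2)/2 = -5 + ((4 + (-9 - 12))*2)/2 = -5 + ((4 - 21)*2)/2 = -5 + (-17*2)/2 = -5 + (½)*(-34) = -5 - 17 = -22)
(311475 - 252570)/(a(-437, -31) - 21*t*0) = (311475 - 252570)/(144 - 21*(-22)*0) = 58905/(144 + 462*0) = 58905/(144 + 0) = 58905/144 = 58905*(1/144) = 6545/16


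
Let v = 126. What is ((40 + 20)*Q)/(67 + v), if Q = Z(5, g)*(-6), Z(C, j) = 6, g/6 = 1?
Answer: -2160/193 ≈ -11.192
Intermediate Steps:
g = 6 (g = 6*1 = 6)
Q = -36 (Q = 6*(-6) = -36)
((40 + 20)*Q)/(67 + v) = ((40 + 20)*(-36))/(67 + 126) = (60*(-36))/193 = -2160*1/193 = -2160/193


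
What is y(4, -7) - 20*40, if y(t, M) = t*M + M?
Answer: -835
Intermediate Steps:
y(t, M) = M + M*t (y(t, M) = M*t + M = M + M*t)
y(4, -7) - 20*40 = -7*(1 + 4) - 20*40 = -7*5 - 800 = -35 - 800 = -835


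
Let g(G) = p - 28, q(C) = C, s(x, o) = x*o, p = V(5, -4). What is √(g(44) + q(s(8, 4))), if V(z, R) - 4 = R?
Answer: 2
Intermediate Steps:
V(z, R) = 4 + R
p = 0 (p = 4 - 4 = 0)
s(x, o) = o*x
g(G) = -28 (g(G) = 0 - 28 = -28)
√(g(44) + q(s(8, 4))) = √(-28 + 4*8) = √(-28 + 32) = √4 = 2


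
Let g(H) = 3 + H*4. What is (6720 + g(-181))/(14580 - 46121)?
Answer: -5999/31541 ≈ -0.19020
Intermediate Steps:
g(H) = 3 + 4*H
(6720 + g(-181))/(14580 - 46121) = (6720 + (3 + 4*(-181)))/(14580 - 46121) = (6720 + (3 - 724))/(-31541) = (6720 - 721)*(-1/31541) = 5999*(-1/31541) = -5999/31541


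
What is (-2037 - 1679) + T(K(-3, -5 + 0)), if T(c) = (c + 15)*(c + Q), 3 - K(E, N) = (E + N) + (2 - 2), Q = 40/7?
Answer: -22970/7 ≈ -3281.4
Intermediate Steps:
Q = 40/7 (Q = 40*(⅐) = 40/7 ≈ 5.7143)
K(E, N) = 3 - E - N (K(E, N) = 3 - ((E + N) + (2 - 2)) = 3 - ((E + N) + 0) = 3 - (E + N) = 3 + (-E - N) = 3 - E - N)
T(c) = (15 + c)*(40/7 + c) (T(c) = (c + 15)*(c + 40/7) = (15 + c)*(40/7 + c))
(-2037 - 1679) + T(K(-3, -5 + 0)) = (-2037 - 1679) + (600/7 + (3 - 1*(-3) - (-5 + 0))² + 145*(3 - 1*(-3) - (-5 + 0))/7) = -3716 + (600/7 + (3 + 3 - 1*(-5))² + 145*(3 + 3 - 1*(-5))/7) = -3716 + (600/7 + (3 + 3 + 5)² + 145*(3 + 3 + 5)/7) = -3716 + (600/7 + 11² + (145/7)*11) = -3716 + (600/7 + 121 + 1595/7) = -3716 + 3042/7 = -22970/7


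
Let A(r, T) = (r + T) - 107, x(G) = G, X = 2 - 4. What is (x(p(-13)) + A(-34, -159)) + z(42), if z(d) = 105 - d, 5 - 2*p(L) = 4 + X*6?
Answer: -461/2 ≈ -230.50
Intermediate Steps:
X = -2
p(L) = 13/2 (p(L) = 5/2 - (4 - 2*6)/2 = 5/2 - (4 - 12)/2 = 5/2 - 1/2*(-8) = 5/2 + 4 = 13/2)
A(r, T) = -107 + T + r (A(r, T) = (T + r) - 107 = -107 + T + r)
(x(p(-13)) + A(-34, -159)) + z(42) = (13/2 + (-107 - 159 - 34)) + (105 - 1*42) = (13/2 - 300) + (105 - 42) = -587/2 + 63 = -461/2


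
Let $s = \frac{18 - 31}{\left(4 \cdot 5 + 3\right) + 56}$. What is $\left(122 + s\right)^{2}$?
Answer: $\frac{92640625}{6241} \approx 14844.0$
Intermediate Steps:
$s = - \frac{13}{79}$ ($s = - \frac{13}{\left(20 + 3\right) + 56} = - \frac{13}{23 + 56} = - \frac{13}{79} \approx -0.16456$)
$\left(122 + s\right)^{2} = \left(122 - \frac{13}{79}\right)^{2} = \left(\frac{9625}{79}\right)^{2} = \frac{92640625}{6241}$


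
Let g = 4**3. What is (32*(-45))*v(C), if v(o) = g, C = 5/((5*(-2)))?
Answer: -92160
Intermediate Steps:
C = -1/2 (C = 5/(-10) = 5*(-1/10) = -1/2 ≈ -0.50000)
g = 64
v(o) = 64
(32*(-45))*v(C) = (32*(-45))*64 = -1440*64 = -92160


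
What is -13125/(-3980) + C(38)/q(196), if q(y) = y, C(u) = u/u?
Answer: 32206/9751 ≈ 3.3028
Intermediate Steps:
C(u) = 1
-13125/(-3980) + C(38)/q(196) = -13125/(-3980) + 1/196 = -13125*(-1/3980) + 1*(1/196) = 2625/796 + 1/196 = 32206/9751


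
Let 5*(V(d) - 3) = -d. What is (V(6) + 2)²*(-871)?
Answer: -314431/25 ≈ -12577.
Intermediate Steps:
V(d) = 3 - d/5 (V(d) = 3 + (-d)/5 = 3 - d/5)
(V(6) + 2)²*(-871) = ((3 - ⅕*6) + 2)²*(-871) = ((3 - 6/5) + 2)²*(-871) = (9/5 + 2)²*(-871) = (19/5)²*(-871) = (361/25)*(-871) = -314431/25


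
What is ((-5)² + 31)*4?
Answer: 224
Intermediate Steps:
((-5)² + 31)*4 = (25 + 31)*4 = 56*4 = 224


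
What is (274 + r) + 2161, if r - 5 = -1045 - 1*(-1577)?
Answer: 2972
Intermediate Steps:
r = 537 (r = 5 + (-1045 - 1*(-1577)) = 5 + (-1045 + 1577) = 5 + 532 = 537)
(274 + r) + 2161 = (274 + 537) + 2161 = 811 + 2161 = 2972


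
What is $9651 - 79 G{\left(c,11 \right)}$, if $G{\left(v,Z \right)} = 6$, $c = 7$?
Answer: $9177$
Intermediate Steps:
$9651 - 79 G{\left(c,11 \right)} = 9651 - 474 = 9177$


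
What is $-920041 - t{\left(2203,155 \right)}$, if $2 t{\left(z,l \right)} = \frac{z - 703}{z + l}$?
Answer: $- \frac{361576238}{393} \approx -9.2004 \cdot 10^{5}$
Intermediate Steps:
$t{\left(z,l \right)} = \frac{-703 + z}{2 \left(l + z\right)}$ ($t{\left(z,l \right)} = \frac{\left(z - 703\right) \frac{1}{z + l}}{2} = \frac{\left(-703 + z\right) \frac{1}{l + z}}{2} = \frac{\frac{1}{l + z} \left(-703 + z\right)}{2} = \frac{-703 + z}{2 \left(l + z\right)}$)
$-920041 - t{\left(2203,155 \right)} = -920041 - \frac{-703 + 2203}{2 \left(155 + 2203\right)} = -920041 - \frac{1}{2} \cdot \frac{1}{2358} \cdot 1500 = -920041 - \frac{125}{393} = - \frac{361576238}{393}$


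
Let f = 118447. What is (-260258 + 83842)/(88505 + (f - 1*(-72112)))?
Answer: -22052/34883 ≈ -0.63217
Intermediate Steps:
(-260258 + 83842)/(88505 + (f - 1*(-72112))) = (-260258 + 83842)/(88505 + (118447 - 1*(-72112))) = -176416/(88505 + (118447 + 72112)) = -176416/(88505 + 190559) = -176416/279064 = -176416*1/279064 = -22052/34883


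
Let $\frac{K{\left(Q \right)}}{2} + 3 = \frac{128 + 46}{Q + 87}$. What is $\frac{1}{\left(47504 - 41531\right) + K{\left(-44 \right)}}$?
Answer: $\frac{43}{256929} \approx 0.00016736$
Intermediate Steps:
$K{\left(Q \right)} = -6 + \frac{348}{87 + Q}$ ($K{\left(Q \right)} = -6 + 2 \frac{128 + 46}{Q + 87} = -6 + 2 \frac{174}{87 + Q} = -6 + \frac{348}{87 + Q}$)
$\frac{1}{\left(47504 - 41531\right) + K{\left(-44 \right)}} = \frac{1}{\left(47504 - 41531\right) + \frac{6 \left(-29 - -44\right)}{87 - 44}} = \frac{1}{5973 + \frac{6 \left(-29 + 44\right)}{43}} = \frac{1}{5973 + 6 \cdot \frac{1}{43} \cdot 15} = \frac{1}{5973 + \frac{90}{43}} = \frac{1}{\frac{256929}{43}} = \frac{43}{256929}$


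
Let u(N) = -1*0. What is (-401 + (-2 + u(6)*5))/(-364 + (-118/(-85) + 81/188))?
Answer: 6439940/5787651 ≈ 1.1127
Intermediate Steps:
u(N) = 0
(-401 + (-2 + u(6)*5))/(-364 + (-118/(-85) + 81/188)) = (-401 + (-2 + 0*5))/(-364 + (-118/(-85) + 81/188)) = (-401 + (-2 + 0))/(-364 + (-118*(-1/85) + 81*(1/188))) = (-401 - 2)/(-364 + (118/85 + 81/188)) = -403/(-364 + 29069/15980) = -403/(-5787651/15980) = -403*(-15980/5787651) = 6439940/5787651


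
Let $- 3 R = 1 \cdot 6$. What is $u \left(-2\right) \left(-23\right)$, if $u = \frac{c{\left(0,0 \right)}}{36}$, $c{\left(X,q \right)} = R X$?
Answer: $0$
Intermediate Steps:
$R = -2$ ($R = - \frac{1 \cdot 6}{3} = \left(- \frac{1}{3}\right) 6 = -2$)
$c{\left(X,q \right)} = - 2 X$
$u = 0$ ($u = \frac{\left(-2\right) 0}{36} = 0 \cdot \frac{1}{36} = 0$)
$u \left(-2\right) \left(-23\right) = 0 \left(-2\right) \left(-23\right) = 0 \left(-23\right) = 0$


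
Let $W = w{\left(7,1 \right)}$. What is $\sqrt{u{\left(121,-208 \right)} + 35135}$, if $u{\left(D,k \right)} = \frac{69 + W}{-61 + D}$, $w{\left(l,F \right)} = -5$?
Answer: $\frac{\sqrt{7905615}}{15} \approx 187.45$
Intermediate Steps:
$W = -5$
$u{\left(D,k \right)} = \frac{64}{-61 + D}$ ($u{\left(D,k \right)} = \frac{69 - 5}{-61 + D} = \frac{64}{-61 + D}$)
$\sqrt{u{\left(121,-208 \right)} + 35135} = \sqrt{\frac{64}{-61 + 121} + 35135} = \sqrt{\frac{64}{60} + 35135} = \sqrt{64 \cdot \frac{1}{60} + 35135} = \sqrt{\frac{16}{15} + 35135} = \sqrt{\frac{527041}{15}} = \frac{\sqrt{7905615}}{15}$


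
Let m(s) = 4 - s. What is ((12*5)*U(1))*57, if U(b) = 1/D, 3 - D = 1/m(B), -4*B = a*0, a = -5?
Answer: 13680/11 ≈ 1243.6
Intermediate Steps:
B = 0 (B = -(-5)*0/4 = -1/4*0 = 0)
D = 11/4 (D = 3 - 1/(4 - 1*0) = 3 - 1/(4 + 0) = 3 - 1/4 = 11/4 ≈ 2.7500)
U(b) = 4/11 (U(b) = 1/(11/4) = 4/11)
((12*5)*U(1))*57 = ((12*5)*(4/11))*57 = (60*(4/11))*57 = (240/11)*57 = 13680/11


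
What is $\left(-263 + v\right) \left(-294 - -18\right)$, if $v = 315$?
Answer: $-14352$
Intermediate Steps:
$\left(-263 + v\right) \left(-294 - -18\right) = \left(-263 + 315\right) \left(-294 - -18\right) = 52 \left(-294 + 18\right) = 52 \left(-276\right) = -14352$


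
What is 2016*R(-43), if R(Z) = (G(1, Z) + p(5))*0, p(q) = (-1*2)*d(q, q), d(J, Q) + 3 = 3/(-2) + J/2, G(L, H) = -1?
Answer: 0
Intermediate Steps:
d(J, Q) = -9/2 + J/2 (d(J, Q) = -3 + (3/(-2) + J/2) = -3 + (3*(-½) + J*(½)) = -3 + (-3/2 + J/2) = -9/2 + J/2)
p(q) = 9 - q (p(q) = (-1*2)*(-9/2 + q/2) = -2*(-9/2 + q/2) = 9 - q)
R(Z) = 0 (R(Z) = (-1 + (9 - 1*5))*0 = (-1 + (9 - 5))*0 = (-1 + 4)*0 = 3*0 = 0)
2016*R(-43) = 2016*0 = 0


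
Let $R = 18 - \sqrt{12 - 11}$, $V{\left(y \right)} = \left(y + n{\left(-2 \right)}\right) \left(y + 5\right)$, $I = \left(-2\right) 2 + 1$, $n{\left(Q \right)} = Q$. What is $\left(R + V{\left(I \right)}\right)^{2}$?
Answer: $49$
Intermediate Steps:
$I = -3$ ($I = -4 + 1 = -3$)
$V{\left(y \right)} = \left(-2 + y\right) \left(5 + y\right)$ ($V{\left(y \right)} = \left(y - 2\right) \left(y + 5\right) = \left(-2 + y\right) \left(5 + y\right)$)
$R = 17$ ($R = 18 - \sqrt{1} = 18 - 1 = 17$)
$\left(R + V{\left(I \right)}\right)^{2} = \left(17 + \left(-10 + \left(-3\right)^{2} + 3 \left(-3\right)\right)\right)^{2} = \left(17 - 10\right)^{2} = 7^{2} = 49$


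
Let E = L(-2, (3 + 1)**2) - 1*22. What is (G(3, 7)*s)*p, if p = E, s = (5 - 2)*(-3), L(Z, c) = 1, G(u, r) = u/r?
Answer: 81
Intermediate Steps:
s = -9 (s = 3*(-3) = -9)
E = -21 (E = 1 - 1*22 = 1 - 22 = -21)
p = -21
(G(3, 7)*s)*p = ((3/7)*(-9))*(-21) = -27/7*(-21) = 81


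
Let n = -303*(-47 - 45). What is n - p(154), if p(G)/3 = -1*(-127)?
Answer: 27495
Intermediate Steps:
n = 27876 (n = -303*(-92) = 27876)
p(G) = 381 (p(G) = 3*(-1*(-127)) = 3*127 = 381)
n - p(154) = 27876 - 1*381 = 27876 - 381 = 27495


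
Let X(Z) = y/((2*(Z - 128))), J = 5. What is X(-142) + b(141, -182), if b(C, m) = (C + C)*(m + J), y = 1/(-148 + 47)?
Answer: -2722309559/54540 ≈ -49914.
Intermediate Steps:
y = -1/101 (y = 1/(-101) = -1/101 ≈ -0.0099010)
b(C, m) = 2*C*(5 + m) (b(C, m) = (C + C)*(m + 5) = (2*C)*(5 + m) = 2*C*(5 + m))
X(Z) = -1/(101*(-256 + 2*Z)) (X(Z) = -1/(2*(Z - 128))/101 = -1/(2*(-128 + Z))/101 = -1/(101*(-256 + 2*Z)))
X(-142) + b(141, -182) = -1/(-25856 + 202*(-142)) + 2*141*(5 - 182) = -1/(-25856 - 28684) + 2*141*(-177) = -1/(-54540) - 49914 = -1*(-1/54540) - 49914 = 1/54540 - 49914 = -2722309559/54540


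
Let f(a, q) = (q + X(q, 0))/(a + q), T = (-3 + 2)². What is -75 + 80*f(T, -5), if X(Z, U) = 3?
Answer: -35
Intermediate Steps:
T = 1 (T = (-1)² = 1)
f(a, q) = (3 + q)/(a + q) (f(a, q) = (q + 3)/(a + q) = (3 + q)/(a + q))
-75 + 80*f(T, -5) = -75 + 80*((3 - 5)/(1 - 5)) = -75 + 80*(-2/(-4)) = -75 + 80*(-¼*(-2)) = -75 + 80*(½) = -75 + 40 = -35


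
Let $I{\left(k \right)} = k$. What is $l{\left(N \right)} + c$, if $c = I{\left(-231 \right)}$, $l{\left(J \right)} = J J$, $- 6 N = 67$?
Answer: $- \frac{3827}{36} \approx -106.31$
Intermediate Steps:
$N = - \frac{67}{6}$ ($N = \left(- \frac{1}{6}\right) 67 = - \frac{67}{6} \approx -11.167$)
$l{\left(J \right)} = J^{2}$
$c = -231$
$l{\left(N \right)} + c = \left(- \frac{67}{6}\right)^{2} - 231 = \frac{4489}{36} - 231 = - \frac{3827}{36}$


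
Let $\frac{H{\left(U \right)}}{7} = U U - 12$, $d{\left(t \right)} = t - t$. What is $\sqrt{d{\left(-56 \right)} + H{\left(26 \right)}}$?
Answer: $2 \sqrt{1162} \approx 68.176$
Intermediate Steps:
$d{\left(t \right)} = 0$
$H{\left(U \right)} = -84 + 7 U^{2}$ ($H{\left(U \right)} = 7 \left(U U - 12\right) = 7 \left(U^{2} - 12\right) = 7 \left(-12 + U^{2}\right) = -84 + 7 U^{2}$)
$\sqrt{d{\left(-56 \right)} + H{\left(26 \right)}} = \sqrt{0 - \left(84 - 7 \cdot 26^{2}\right)} = \sqrt{0 + \left(-84 + 7 \cdot 676\right)} = \sqrt{0 + \left(-84 + 4732\right)} = \sqrt{0 + 4648} = \sqrt{4648} = 2 \sqrt{1162}$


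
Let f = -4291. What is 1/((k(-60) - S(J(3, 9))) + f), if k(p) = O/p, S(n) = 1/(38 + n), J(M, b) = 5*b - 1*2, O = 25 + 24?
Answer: -1620/6952763 ≈ -0.00023300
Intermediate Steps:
O = 49
J(M, b) = -2 + 5*b (J(M, b) = 5*b - 2 = -2 + 5*b)
k(p) = 49/p
1/((k(-60) - S(J(3, 9))) + f) = 1/((49/(-60) - 1/(38 + (-2 + 5*9))) - 4291) = 1/((49*(-1/60) - 1/(38 + (-2 + 45))) - 4291) = 1/((-49/60 - 1/(38 + 43)) - 4291) = 1/((-49/60 - 1/81) - 4291) = 1/(-1343/1620 - 4291) = 1/(-6952763/1620) = -1620/6952763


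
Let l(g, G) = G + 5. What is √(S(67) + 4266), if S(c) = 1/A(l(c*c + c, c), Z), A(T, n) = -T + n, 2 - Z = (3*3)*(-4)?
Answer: √4931462/34 ≈ 65.314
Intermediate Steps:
l(g, G) = 5 + G
Z = 38 (Z = 2 - 3*3*(-4) = 2 - 9*(-4) = 2 - 1*(-36) = 2 + 36 = 38)
A(T, n) = n - T
S(c) = 1/(33 - c) (S(c) = 1/(38 - (5 + c)) = 1/(38 + (-5 - c)) = 1/(33 - c))
√(S(67) + 4266) = √(-1/(-33 + 67) + 4266) = √(-1/34 + 4266) = √(145043/34) = √4931462/34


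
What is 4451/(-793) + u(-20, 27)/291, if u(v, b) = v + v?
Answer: -1326961/230763 ≈ -5.7503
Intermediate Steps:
u(v, b) = 2*v
4451/(-793) + u(-20, 27)/291 = 4451/(-793) + (2*(-20))/291 = 4451*(-1/793) - 40*1/291 = -4451/793 - 40/291 = -1326961/230763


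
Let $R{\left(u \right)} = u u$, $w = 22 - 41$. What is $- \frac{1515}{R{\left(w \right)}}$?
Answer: $- \frac{1515}{361} \approx -4.1967$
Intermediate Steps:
$w = -19$
$R{\left(u \right)} = u^{2}$
$- \frac{1515}{R{\left(w \right)}} = - \frac{1515}{\left(-19\right)^{2}} = - \frac{1515}{361}$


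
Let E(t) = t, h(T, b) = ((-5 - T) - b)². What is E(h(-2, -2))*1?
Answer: 1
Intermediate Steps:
h(T, b) = (-5 - T - b)²
E(h(-2, -2))*1 = (5 - 2 - 2)²*1 = 1²*1 = 1*1 = 1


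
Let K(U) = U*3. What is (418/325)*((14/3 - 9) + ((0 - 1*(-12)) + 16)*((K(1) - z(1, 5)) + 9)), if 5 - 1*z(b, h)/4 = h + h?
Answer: 44726/39 ≈ 1146.8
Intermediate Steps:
K(U) = 3*U
z(b, h) = 20 - 8*h (z(b, h) = 20 - 4*(h + h) = 20 - 8*h)
(418/325)*((14/3 - 9) + ((0 - 1*(-12)) + 16)*((K(1) - z(1, 5)) + 9)) = (418/325)*((14/3 - 9) + ((0 - 1*(-12)) + 16)*((3*1 - (20 - 8*5)) + 9)) = (418*(1/325))*((14*(⅓) - 9) + ((0 + 12) + 16)*((3 - (20 - 40)) + 9)) = 418*((14/3 - 9) + (12 + 16)*((3 - 1*(-20)) + 9))/325 = 418*(-13/3 + 28*((3 + 20) + 9))/325 = 418*(-13/3 + 28*(23 + 9))/325 = 418*(-13/3 + 28*32)/325 = 418*(-13/3 + 896)/325 = (418/325)*(2675/3) = 44726/39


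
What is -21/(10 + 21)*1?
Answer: -21/31 ≈ -0.67742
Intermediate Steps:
-21/(10 + 21)*1 = -21/31*1 = -21/31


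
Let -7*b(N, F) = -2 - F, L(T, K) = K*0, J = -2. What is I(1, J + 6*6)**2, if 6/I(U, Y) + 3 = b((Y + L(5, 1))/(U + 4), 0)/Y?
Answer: 127449/31684 ≈ 4.0225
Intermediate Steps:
L(T, K) = 0
b(N, F) = 2/7 + F/7 (b(N, F) = -(-2 - F)/7 = 2/7 + F/7)
I(U, Y) = 6/(-3 + 2/(7*Y)) (I(U, Y) = 6/(-3 + (2/7 + (1/7)*0)/Y) = 6/(-3 + (2/7 + 0)/Y) = 6/(-3 + 2/(7*Y)))
I(1, J + 6*6)**2 = (-42*(-2 + 6*6)/(-2 + 21*(-2 + 6*6)))**2 = (-42*(-2 + 36)/(-2 + 21*(-2 + 36)))**2 = (-42*34/(-2 + 21*34))**2 = (-42*34/(-2 + 714))**2 = (-42*34/712)**2 = (-42*34*1/712)**2 = (-357/178)**2 = 127449/31684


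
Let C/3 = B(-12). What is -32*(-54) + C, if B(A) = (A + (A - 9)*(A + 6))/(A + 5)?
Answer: 11754/7 ≈ 1679.1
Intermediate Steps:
B(A) = (A + (-9 + A)*(6 + A))/(5 + A)
C = -342/7 (C = 3*((-54 + (-12)² - 2*(-12))/(5 - 12)) = 3*((-54 + 144 + 24)/(-7)) = 3*(-⅐*114) = 3*(-114/7) = -342/7 ≈ -48.857)
-32*(-54) + C = -32*(-54) - 342/7 = 1728 - 342/7 = 11754/7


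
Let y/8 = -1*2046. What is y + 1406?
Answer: -14962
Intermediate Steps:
y = -16368 (y = 8*(-1*2046) = 8*(-2046) = -16368)
y + 1406 = -16368 + 1406 = -14962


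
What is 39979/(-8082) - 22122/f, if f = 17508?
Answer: -36614264/5895819 ≈ -6.2102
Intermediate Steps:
39979/(-8082) - 22122/f = 39979/(-8082) - 22122/17508 = 39979*(-1/8082) - 22122*1/17508 = -39979/8082 - 3687/2918 = -36614264/5895819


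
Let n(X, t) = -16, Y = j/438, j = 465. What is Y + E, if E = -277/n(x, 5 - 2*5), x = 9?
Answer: 21461/1168 ≈ 18.374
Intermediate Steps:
Y = 155/146 (Y = 465/438 = 465*(1/438) = 155/146 ≈ 1.0616)
E = 277/16 (E = -277/(-16) = -277*(-1/16) = 277/16 ≈ 17.313)
Y + E = 155/146 + 277/16 = 21461/1168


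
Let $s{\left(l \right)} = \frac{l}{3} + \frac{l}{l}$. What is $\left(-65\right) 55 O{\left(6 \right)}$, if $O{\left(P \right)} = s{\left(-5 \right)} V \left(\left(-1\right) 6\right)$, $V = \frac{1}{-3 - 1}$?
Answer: $3575$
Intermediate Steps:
$s{\left(l \right)} = 1 + \frac{l}{3}$ ($s{\left(l \right)} = l \frac{1}{3} + 1 = \frac{l}{3} + 1 = 1 + \frac{l}{3}$)
$V = - \frac{1}{4}$ ($V = \frac{1}{-4} = - \frac{1}{4} \approx -0.25$)
$O{\left(P \right)} = -1$ ($O{\left(P \right)} = \left(1 + \frac{1}{3} \left(-5\right)\right) \left(- \frac{1}{4}\right) \left(\left(-1\right) 6\right) = \left(1 - \frac{5}{3}\right) \left(- \frac{1}{4}\right) \left(-6\right) = \left(- \frac{2}{3}\right) \left(- \frac{1}{4}\right) \left(-6\right) = \frac{1}{6} \left(-6\right) = -1$)
$\left(-65\right) 55 O{\left(6 \right)} = \left(-65\right) 55 \left(-1\right) = \left(-3575\right) \left(-1\right) = 3575$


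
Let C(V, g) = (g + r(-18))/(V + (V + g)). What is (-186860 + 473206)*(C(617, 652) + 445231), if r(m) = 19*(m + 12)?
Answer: 120223256345292/943 ≈ 1.2749e+11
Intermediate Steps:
r(m) = 228 + 19*m (r(m) = 19*(12 + m) = 228 + 19*m)
C(V, g) = (-114 + g)/(g + 2*V) (C(V, g) = (g + (228 + 19*(-18)))/(V + (V + g)) = (g + (228 - 342))/(g + 2*V) = (g - 114)/(g + 2*V) = (-114 + g)/(g + 2*V))
(-186860 + 473206)*(C(617, 652) + 445231) = (-186860 + 473206)*((-114 + 652)/(652 + 2*617) + 445231) = 286346*(538/(652 + 1234) + 445231) = 286346*(538/1886 + 445231) = 286346*((1/1886)*538 + 445231) = 286346*(269/943 + 445231) = 286346*(419853102/943) = 120223256345292/943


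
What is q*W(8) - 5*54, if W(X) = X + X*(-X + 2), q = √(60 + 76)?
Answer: -270 - 80*√34 ≈ -736.48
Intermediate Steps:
q = 2*√34 (q = √136 = 2*√34 ≈ 11.662)
W(X) = X + X*(2 - X)
q*W(8) - 5*54 = (2*√34)*(8*(3 - 1*8)) - 5*54 = (2*√34)*(8*(3 - 8)) - 270 = (2*√34)*(8*(-5)) - 270 = (2*√34)*(-40) - 270 = -80*√34 - 270 = -270 - 80*√34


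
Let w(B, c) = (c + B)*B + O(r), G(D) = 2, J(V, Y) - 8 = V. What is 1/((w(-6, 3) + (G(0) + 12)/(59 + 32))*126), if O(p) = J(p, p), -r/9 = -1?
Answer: 13/57582 ≈ 0.00022576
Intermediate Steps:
J(V, Y) = 8 + V
r = 9 (r = -9*(-1) = 9)
O(p) = 8 + p
w(B, c) = 17 + B*(B + c) (w(B, c) = (c + B)*B + (8 + 9) = (B + c)*B + 17 = B*(B + c) + 17 = 17 + B*(B + c))
1/((w(-6, 3) + (G(0) + 12)/(59 + 32))*126) = 1/(((17 + (-6)² - 6*3) + (2 + 12)/(59 + 32))*126) = 1/(((17 + 36 - 18) + 14/91)*126) = 1/((35 + 14*(1/91))*126) = 1/((35 + 2/13)*126) = 1/((457/13)*126) = 1/(57582/13) = 13/57582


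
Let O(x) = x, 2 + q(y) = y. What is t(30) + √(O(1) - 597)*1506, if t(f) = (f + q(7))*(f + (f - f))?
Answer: 1050 + 3012*I*√149 ≈ 1050.0 + 36766.0*I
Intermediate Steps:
q(y) = -2 + y
t(f) = f*(5 + f) (t(f) = (f + (-2 + 7))*(f + (f - f)) = (f + 5)*(f + 0) = (5 + f)*f = f*(5 + f))
t(30) + √(O(1) - 597)*1506 = 30*(5 + 30) + √(1 - 597)*1506 = 30*35 + √(-596)*1506 = 1050 + (2*I*√149)*1506 = 1050 + 3012*I*√149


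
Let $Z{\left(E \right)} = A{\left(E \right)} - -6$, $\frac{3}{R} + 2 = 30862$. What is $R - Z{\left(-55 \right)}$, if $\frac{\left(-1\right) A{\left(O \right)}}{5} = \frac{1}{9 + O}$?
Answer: $- \frac{4335761}{709780} \approx -6.1086$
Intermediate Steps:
$R = \frac{3}{30860}$ ($R = \frac{3}{-2 + 30862} = \frac{3}{30860} \approx 9.7213 \cdot 10^{-5}$)
$A{\left(O \right)} = - \frac{5}{9 + O}$
$Z{\left(E \right)} = 6 - \frac{5}{9 + E}$ ($Z{\left(E \right)} = - \frac{5}{9 + E} - -6 = - \frac{5}{9 + E} + 6 = 6 - \frac{5}{9 + E}$)
$R - Z{\left(-55 \right)} = \frac{3}{30860} - \frac{49 + 6 \left(-55\right)}{9 - 55} = \frac{3}{30860} - \frac{49 - 330}{-46} = \frac{3}{30860} - \left(- \frac{1}{46}\right) \left(-281\right) = \frac{3}{30860} - \frac{281}{46} = - \frac{4335761}{709780}$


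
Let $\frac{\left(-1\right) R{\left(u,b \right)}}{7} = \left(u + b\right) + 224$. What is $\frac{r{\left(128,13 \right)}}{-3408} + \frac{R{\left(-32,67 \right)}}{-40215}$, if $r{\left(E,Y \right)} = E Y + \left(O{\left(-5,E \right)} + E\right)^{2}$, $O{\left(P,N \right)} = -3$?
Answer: $- \frac{32814211}{6526320} \approx -5.028$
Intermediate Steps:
$R{\left(u,b \right)} = -1568 - 7 b - 7 u$ ($R{\left(u,b \right)} = - 7 \left(\left(u + b\right) + 224\right) = - 7 \left(\left(b + u\right) + 224\right) = - 7 \left(224 + b + u\right) = -1568 - 7 b - 7 u$)
$r{\left(E,Y \right)} = \left(-3 + E\right)^{2} + E Y$ ($r{\left(E,Y \right)} = E Y + \left(-3 + E\right)^{2} = \left(-3 + E\right)^{2} + E Y$)
$\frac{r{\left(128,13 \right)}}{-3408} + \frac{R{\left(-32,67 \right)}}{-40215} = \frac{\left(-3 + 128\right)^{2} + 128 \cdot 13}{-3408} + \frac{-1568 - 469 - -224}{-40215} = \left(125^{2} + 1664\right) \left(- \frac{1}{3408}\right) + \left(-1568 - 469 + 224\right) \left(- \frac{1}{40215}\right) = \left(15625 + 1664\right) \left(- \frac{1}{3408}\right) - - \frac{259}{5745} = 17289 \left(- \frac{1}{3408}\right) + \frac{259}{5745} = - \frac{5763}{1136} + \frac{259}{5745} = - \frac{32814211}{6526320}$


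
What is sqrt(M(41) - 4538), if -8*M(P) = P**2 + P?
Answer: I*sqrt(19013)/2 ≈ 68.944*I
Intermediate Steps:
M(P) = -P/8 - P**2/8 (M(P) = -(P**2 + P)/8 = -(P + P**2)/8 = -P/8 - P**2/8)
sqrt(M(41) - 4538) = sqrt(-1/8*41*(1 + 41) - 4538) = sqrt(-1/8*41*42 - 4538) = sqrt(-861/4 - 4538) = sqrt(-19013/4) = I*sqrt(19013)/2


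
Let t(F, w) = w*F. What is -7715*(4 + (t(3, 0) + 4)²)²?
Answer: -3086000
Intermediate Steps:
t(F, w) = F*w
-7715*(4 + (t(3, 0) + 4)²)² = -7715*(4 + (3*0 + 4)²)² = -7715*(4 + (0 + 4)²)² = -7715*(4 + 4²)² = -7715*(4 + 16)² = -7715*20² = -7715*400 = -3086000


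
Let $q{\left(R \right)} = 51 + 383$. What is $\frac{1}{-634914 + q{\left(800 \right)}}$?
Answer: $- \frac{1}{634480} \approx -1.5761 \cdot 10^{-6}$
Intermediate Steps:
$q{\left(R \right)} = 434$
$\frac{1}{-634914 + q{\left(800 \right)}} = \frac{1}{-634914 + 434} = \frac{1}{-634480} = - \frac{1}{634480}$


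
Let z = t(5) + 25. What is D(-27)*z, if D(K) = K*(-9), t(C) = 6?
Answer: 7533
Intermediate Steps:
D(K) = -9*K
z = 31 (z = 6 + 25 = 31)
D(-27)*z = -9*(-27)*31 = 243*31 = 7533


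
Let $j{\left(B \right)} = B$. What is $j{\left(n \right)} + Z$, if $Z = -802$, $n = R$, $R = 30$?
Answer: $-772$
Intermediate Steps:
$n = 30$
$j{\left(n \right)} + Z = 30 - 802 = -772$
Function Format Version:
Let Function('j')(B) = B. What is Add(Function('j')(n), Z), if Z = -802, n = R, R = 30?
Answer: -772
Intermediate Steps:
n = 30
Add(Function('j')(n), Z) = Add(30, -802) = -772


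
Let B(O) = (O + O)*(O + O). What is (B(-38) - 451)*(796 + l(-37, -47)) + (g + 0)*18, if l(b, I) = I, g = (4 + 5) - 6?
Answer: 3988479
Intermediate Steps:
g = 3 (g = 9 - 6 = 3)
B(O) = 4*O² (B(O) = (2*O)*(2*O) = 4*O²)
(B(-38) - 451)*(796 + l(-37, -47)) + (g + 0)*18 = (4*(-38)² - 451)*(796 - 47) + (3 + 0)*18 = (4*1444 - 451)*749 + 3*18 = (5776 - 451)*749 + 54 = 5325*749 + 54 = 3988425 + 54 = 3988479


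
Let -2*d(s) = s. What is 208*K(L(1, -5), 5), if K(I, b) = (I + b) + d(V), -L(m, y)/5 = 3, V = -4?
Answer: -1664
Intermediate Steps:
d(s) = -s/2
L(m, y) = -15 (L(m, y) = -5*3 = -15)
K(I, b) = 2 + I + b (K(I, b) = (I + b) - 1/2*(-4) = (I + b) + 2 = 2 + I + b)
208*K(L(1, -5), 5) = 208*(2 - 15 + 5) = 208*(-8) = -1664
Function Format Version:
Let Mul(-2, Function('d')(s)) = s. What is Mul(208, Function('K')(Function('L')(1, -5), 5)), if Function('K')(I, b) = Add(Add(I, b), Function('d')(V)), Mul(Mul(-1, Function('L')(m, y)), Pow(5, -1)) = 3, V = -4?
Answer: -1664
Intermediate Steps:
Function('d')(s) = Mul(Rational(-1, 2), s)
Function('L')(m, y) = -15 (Function('L')(m, y) = Mul(-5, 3) = -15)
Function('K')(I, b) = Add(2, I, b) (Function('K')(I, b) = Add(Add(I, b), Mul(Rational(-1, 2), -4)) = Add(Add(I, b), 2) = Add(2, I, b))
Mul(208, Function('K')(Function('L')(1, -5), 5)) = Mul(208, Add(2, -15, 5)) = Mul(208, -8) = -1664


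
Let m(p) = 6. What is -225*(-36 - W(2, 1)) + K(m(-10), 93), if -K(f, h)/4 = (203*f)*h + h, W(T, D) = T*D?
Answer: -444918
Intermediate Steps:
W(T, D) = D*T
K(f, h) = -4*h - 812*f*h (K(f, h) = -4*((203*f)*h + h) = -4*(203*f*h + h) = -4*(h + 203*f*h) = -4*h - 812*f*h)
-225*(-36 - W(2, 1)) + K(m(-10), 93) = -225*(-36 - 2) - 4*93*(1 + 203*6) = -225*(-36 - 1*2) - 4*93*(1 + 1218) = -225*(-36 - 2) - 4*93*1219 = -225*(-38) - 453468 = 8550 - 453468 = -444918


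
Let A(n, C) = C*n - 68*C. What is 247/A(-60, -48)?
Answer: 247/6144 ≈ 0.040202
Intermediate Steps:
A(n, C) = -68*C + C*n
247/A(-60, -48) = 247/((-48*(-68 - 60))) = 247/((-48*(-128))) = 247/6144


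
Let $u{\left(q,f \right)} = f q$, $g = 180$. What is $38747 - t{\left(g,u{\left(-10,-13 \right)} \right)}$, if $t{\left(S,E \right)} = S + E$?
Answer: $38437$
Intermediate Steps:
$t{\left(S,E \right)} = E + S$
$38747 - t{\left(g,u{\left(-10,-13 \right)} \right)} = 38747 - \left(\left(-13\right) \left(-10\right) + 180\right) = 38747 - \left(130 + 180\right) = 38747 - 310 = 38437$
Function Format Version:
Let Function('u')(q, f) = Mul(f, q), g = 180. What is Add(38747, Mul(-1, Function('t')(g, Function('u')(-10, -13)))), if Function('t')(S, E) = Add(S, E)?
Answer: 38437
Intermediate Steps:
Function('t')(S, E) = Add(E, S)
Add(38747, Mul(-1, Function('t')(g, Function('u')(-10, -13)))) = Add(38747, Mul(-1, Add(Mul(-13, -10), 180))) = Add(38747, Mul(-1, Add(130, 180))) = Add(38747, Mul(-1, 310)) = Add(38747, -310) = 38437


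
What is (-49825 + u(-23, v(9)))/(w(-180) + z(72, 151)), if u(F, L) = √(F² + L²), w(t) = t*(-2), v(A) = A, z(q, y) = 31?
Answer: -49825/391 + √610/391 ≈ -127.37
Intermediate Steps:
w(t) = -2*t
(-49825 + u(-23, v(9)))/(w(-180) + z(72, 151)) = (-49825 + √((-23)² + 9²))/(-2*(-180) + 31) = (-49825 + √(529 + 81))/(360 + 31) = (-49825 + √610)/391 = (-49825 + √610)*(1/391) = -49825/391 + √610/391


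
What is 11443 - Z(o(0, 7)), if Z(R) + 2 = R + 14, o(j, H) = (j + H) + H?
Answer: 11417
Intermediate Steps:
o(j, H) = j + 2*H (o(j, H) = (H + j) + H = j + 2*H)
Z(R) = 12 + R (Z(R) = -2 + (R + 14) = -2 + (14 + R) = 12 + R)
11443 - Z(o(0, 7)) = 11443 - (12 + (0 + 2*7)) = 11443 - (12 + (0 + 14)) = 11443 - (12 + 14) = 11443 - 1*26 = 11443 - 26 = 11417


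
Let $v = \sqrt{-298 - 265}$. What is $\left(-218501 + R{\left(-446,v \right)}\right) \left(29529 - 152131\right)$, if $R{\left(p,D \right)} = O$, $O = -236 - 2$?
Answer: $26817838878$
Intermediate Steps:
$O = -238$ ($O = -236 - 2 = -238$)
$v = i \sqrt{563}$ ($v = \sqrt{-563} = i \sqrt{563} \approx 23.728 i$)
$R{\left(p,D \right)} = -238$
$\left(-218501 + R{\left(-446,v \right)}\right) \left(29529 - 152131\right) = \left(-218501 - 238\right) \left(29529 - 152131\right) = \left(-218739\right) \left(-122602\right) = 26817838878$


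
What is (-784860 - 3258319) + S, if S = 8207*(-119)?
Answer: -5019812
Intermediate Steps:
S = -976633
(-784860 - 3258319) + S = (-784860 - 3258319) - 976633 = -4043179 - 976633 = -5019812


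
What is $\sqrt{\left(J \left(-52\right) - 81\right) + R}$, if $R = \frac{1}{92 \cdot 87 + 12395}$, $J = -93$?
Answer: $\frac{\sqrt{1978646821154}}{20399} \approx 68.957$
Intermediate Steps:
$R = \frac{1}{20399}$ ($R = \frac{1}{8004 + 12395} = \frac{1}{20399} \approx 4.9022 \cdot 10^{-5}$)
$\sqrt{\left(J \left(-52\right) - 81\right) + R} = \sqrt{\left(\left(-93\right) \left(-52\right) - 81\right) + \frac{1}{20399}} = \sqrt{\left(4836 - 81\right) + \frac{1}{20399}} = \sqrt{4755 + \frac{1}{20399}} = \sqrt{\frac{96997246}{20399}} = \frac{\sqrt{1978646821154}}{20399}$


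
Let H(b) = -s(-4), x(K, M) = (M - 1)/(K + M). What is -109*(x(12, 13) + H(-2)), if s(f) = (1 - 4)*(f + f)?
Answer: 64092/25 ≈ 2563.7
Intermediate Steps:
x(K, M) = (-1 + M)/(K + M)
s(f) = -6*f
H(b) = -24 (H(b) = -(-6)*(-4) = -1*24 = -24)
-109*(x(12, 13) + H(-2)) = -109*((-1 + 13)/(12 + 13) - 24) = -109*(12/25 - 24) = -109*(-588/25) = 64092/25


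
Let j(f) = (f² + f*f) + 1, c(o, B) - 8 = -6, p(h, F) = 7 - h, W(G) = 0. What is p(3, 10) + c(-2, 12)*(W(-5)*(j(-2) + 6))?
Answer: 4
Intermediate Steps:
c(o, B) = 2 (c(o, B) = 8 - 6 = 2)
j(f) = 1 + 2*f² (j(f) = (f² + f²) + 1 = 2*f² + 1 = 1 + 2*f²)
p(3, 10) + c(-2, 12)*(W(-5)*(j(-2) + 6)) = (7 - 1*3) + 2*(0*((1 + 2*(-2)²) + 6)) = (7 - 3) + 2*(0*((1 + 2*4) + 6)) = 4 + 2*(0*((1 + 8) + 6)) = 4 + 2*(0*(9 + 6)) = 4 + 2*(0*15) = 4 + 2*0 = 4 + 0 = 4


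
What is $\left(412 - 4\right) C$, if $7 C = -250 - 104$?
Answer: $- \frac{144432}{7} \approx -20633.0$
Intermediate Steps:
$C = - \frac{354}{7}$ ($C = \frac{-250 - 104}{7} = \frac{1}{7} \left(-354\right) = - \frac{354}{7} \approx -50.571$)
$\left(412 - 4\right) C = \left(412 - 4\right) \left(- \frac{354}{7}\right) = 408 \left(- \frac{354}{7}\right) = - \frac{144432}{7}$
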